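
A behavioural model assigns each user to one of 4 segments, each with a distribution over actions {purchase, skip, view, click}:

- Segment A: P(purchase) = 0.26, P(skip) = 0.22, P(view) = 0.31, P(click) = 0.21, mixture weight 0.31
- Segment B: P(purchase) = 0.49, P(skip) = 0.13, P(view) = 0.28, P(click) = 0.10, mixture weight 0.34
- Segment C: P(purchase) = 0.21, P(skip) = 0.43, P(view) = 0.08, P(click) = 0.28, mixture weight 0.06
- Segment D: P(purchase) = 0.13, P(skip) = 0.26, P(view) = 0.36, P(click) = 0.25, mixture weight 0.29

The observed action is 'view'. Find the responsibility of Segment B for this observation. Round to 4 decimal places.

0.3168

Apply Bayes' rule: the posterior for each component is proportional to its prior times its likelihood at x.
Categorical probabilities:
  L_A = P(view | comp) = 0.31
  L_B = P(view | comp) = 0.28
  L_C = P(view | comp) = 0.08
  L_D = P(view | comp) = 0.36
Prior × likelihood for each component:
  w_A·L_A = 0.31 × 0.31 = 0.0961
  w_B·L_B = 0.34 × 0.28 = 0.0952
  w_C·L_C = 0.06 × 0.08 = 0.0048
  w_D·L_D = 0.29 × 0.36 = 0.1044
Sum: 0.0961 + 0.0952 + 0.0048 + 0.1044 = 0.3005
P(Segment B | the observation) = 0.0952 / 0.3005 ≈ 0.3168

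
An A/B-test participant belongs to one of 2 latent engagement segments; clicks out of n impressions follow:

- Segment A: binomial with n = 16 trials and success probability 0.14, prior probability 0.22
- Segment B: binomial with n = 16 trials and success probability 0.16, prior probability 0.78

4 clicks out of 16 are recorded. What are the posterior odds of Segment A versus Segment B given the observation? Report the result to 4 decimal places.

0.2193

The posterior odds equal the prior odds times the likelihood ratio: (P(Z=i)/P(Z=j))·(f_i(x)/f_j(x)).
Component likelihoods at x = 4 clicks out of 16:
  L_A = C(16,4)·0.14^4·0.86^12 = 1820·0.00038416·0.163675 = 0.114437
  L_B = C(16,4)·0.16^4·0.84^12 = 1820·0.00065536·0.12341 = 0.147198
Odds = (0.22/0.78) × (0.114437/0.147198) = 0.282051 × 0.777432 ≈ 0.2193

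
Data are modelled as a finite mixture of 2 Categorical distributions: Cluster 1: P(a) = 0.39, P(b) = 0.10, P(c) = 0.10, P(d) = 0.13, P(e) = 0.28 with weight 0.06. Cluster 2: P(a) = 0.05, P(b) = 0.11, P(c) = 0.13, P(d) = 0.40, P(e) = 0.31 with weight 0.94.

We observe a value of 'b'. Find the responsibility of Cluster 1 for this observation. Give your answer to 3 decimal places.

0.055

P(component k | x) = π_k·f_k(x) / marginal(x), where marginal(x) = Σ_j π_j·f_j(x).
Evaluate each component's likelihood at the observed value:
  L_1 = P(b | comp) = 0.10
  L_2 = P(b | comp) = 0.11
Unnormalised posteriors:
  π_1·L_1 = 0.06 × 0.1 = 0.006
  π_2·L_2 = 0.94 × 0.11 = 0.1034
Evidence: 0.006 + 0.1034 = 0.1094
Responsibility of Cluster 1: 0.006 / 0.1094 ≈ 0.055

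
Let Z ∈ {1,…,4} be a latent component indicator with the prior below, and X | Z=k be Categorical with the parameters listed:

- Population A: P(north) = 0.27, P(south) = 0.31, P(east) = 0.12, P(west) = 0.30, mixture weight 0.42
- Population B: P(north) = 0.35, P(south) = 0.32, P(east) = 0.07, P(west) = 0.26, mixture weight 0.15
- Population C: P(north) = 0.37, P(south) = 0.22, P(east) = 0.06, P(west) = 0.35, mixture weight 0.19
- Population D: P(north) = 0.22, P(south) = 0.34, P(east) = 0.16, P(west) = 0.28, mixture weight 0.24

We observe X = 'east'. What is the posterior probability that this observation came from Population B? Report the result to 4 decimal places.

0.0949

P(component k | x) = w_k·f_k(x) / marginal(x), where marginal(x) = Σ_j w_j·f_j(x).
Component likelihoods at x = 'east':
  f_A = 0.12
  f_B = 0.07
  f_C = 0.06
  f_D = 0.16
Weight by the priors:
  w_A·f_A = 0.42 × 0.12 = 0.0504
  w_B·f_B = 0.15 × 0.07 = 0.0105
  w_C·f_C = 0.19 × 0.06 = 0.0114
  w_D·f_D = 0.24 × 0.16 = 0.0384
Sum: 0.0504 + 0.0105 + 0.0114 + 0.0384 = 0.1107
P(Population B | data) ≈ 0.0949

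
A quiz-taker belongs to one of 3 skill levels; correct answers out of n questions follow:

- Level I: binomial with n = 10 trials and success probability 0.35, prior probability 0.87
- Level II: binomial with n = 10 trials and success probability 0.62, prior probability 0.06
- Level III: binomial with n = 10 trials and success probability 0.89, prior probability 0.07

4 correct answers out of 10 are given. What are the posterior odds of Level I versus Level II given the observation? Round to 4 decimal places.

Since P(k|x) ∝ π_k f_k(x), the posterior odds are π_i f_i(x) / (π_j f_j(x)).
Evaluate each component's likelihood at the observed value:
  p_I = 0.237668
  p_II = 0.0934303
  p_III = 0.000233419
0.206772 / 0.00560582 ≈ 36.8852

36.8852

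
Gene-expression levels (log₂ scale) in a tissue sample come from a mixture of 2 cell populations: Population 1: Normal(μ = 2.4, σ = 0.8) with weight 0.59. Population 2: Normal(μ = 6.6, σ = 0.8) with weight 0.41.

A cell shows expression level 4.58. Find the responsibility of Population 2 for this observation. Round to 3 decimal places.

Apply Bayes' rule: the posterior for each component is proportional to its prior times its likelihood at x.
Evaluate each component's likelihood at the observed value:
  L_1 = (1/(0.8·√(2π)))·exp(−(4.58−2.4)²/(2·0.8²)) = 0.498678·exp(-3.71281) = 0.0121721
  L_2 = (1/(0.8·√(2π)))·exp(−(4.58−6.6)²/(2·0.8²)) = 0.498678·exp(-3.18781) = 0.0205765
Multiply by the mixture weights:
  π_1·L_1 = 0.59 × 0.0121721 = 0.00718155
  π_2·L_2 = 0.41 × 0.0205765 = 0.00843635
Denominator: 0.00718155 + 0.00843635 = 0.0156179
P(Population 2 | the observation) ≈ 0.540

0.540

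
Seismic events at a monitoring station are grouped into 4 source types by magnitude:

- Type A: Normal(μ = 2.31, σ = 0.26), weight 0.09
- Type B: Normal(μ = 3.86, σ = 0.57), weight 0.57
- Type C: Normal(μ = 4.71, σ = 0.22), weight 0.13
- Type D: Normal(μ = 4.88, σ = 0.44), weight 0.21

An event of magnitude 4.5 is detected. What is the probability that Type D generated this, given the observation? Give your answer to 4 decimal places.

By Bayes' theorem, P(k | x) = π_k f_k(x) / Σ_j π_j f_j(x).
Normal densities:
  p_A = 6.02179e-16
  p_B = 0.372631
  p_C = 1.14983
  p_D = 0.624445
Weight by the priors:
  π_A·p_A = 0.09 × 6.02179e-16 = 5.41961e-17
  π_B·p_B = 0.57 × 0.372631 = 0.2124
  π_C·p_C = 0.13 × 1.14983 = 0.149477
  π_D·p_D = 0.21 × 0.624445 = 0.131133
Sum: 5.41961e-17 + 0.2124 + 0.149477 + 0.131133 = 0.49301
So the posterior for Type D is 0.131133 / 0.49301 ≈ 0.2660.

0.2660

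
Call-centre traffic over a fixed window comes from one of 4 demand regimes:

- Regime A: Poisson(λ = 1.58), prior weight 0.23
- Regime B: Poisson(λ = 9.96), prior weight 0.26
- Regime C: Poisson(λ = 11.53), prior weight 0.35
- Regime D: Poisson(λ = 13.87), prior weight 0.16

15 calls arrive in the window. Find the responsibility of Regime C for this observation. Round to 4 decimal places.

0.4759

By Bayes' theorem, P(k | x) = P(Z=k) f_k(x) / Σ_j P(Z=j) f_j(x).
Poisson probabilities:
  f_A = 1.50374e-10
  f_B = 0.0340265
  f_C = 0.0636099
  f_D = 0.0979451
Weight by the priors:
  P(Z=A)·f_A = 0.23 × 1.50374e-10 = 3.45859e-11
  P(Z=B)·f_B = 0.26 × 0.0340265 = 0.00884689
  P(Z=C)·f_C = 0.35 × 0.0636099 = 0.0222635
  P(Z=D)·f_D = 0.16 × 0.0979451 = 0.0156712
Marginal: 3.45859e-11 + 0.00884689 + 0.0222635 + 0.0156712 = 0.0467816
So the posterior for Regime C is 0.0222635 / 0.0467816 ≈ 0.4759.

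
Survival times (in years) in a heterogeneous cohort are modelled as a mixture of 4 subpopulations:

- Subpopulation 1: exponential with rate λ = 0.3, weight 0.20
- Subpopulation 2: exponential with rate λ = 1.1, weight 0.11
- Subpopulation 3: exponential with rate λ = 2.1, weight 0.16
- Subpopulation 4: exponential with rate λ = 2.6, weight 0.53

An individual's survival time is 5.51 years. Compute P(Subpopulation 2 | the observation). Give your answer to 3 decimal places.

0.024

Apply Bayes' rule: the posterior for each component is proportional to its prior times its likelihood at x.
Exponential densities:
  p_1 = 0.3·e^(−0.3·5.51) = 0.3·e^(−1.6530) = 0.0574424
  p_2 = 1.1·e^(−1.1·5.51) = 1.1·e^(−6.0610) = 0.00256527
  p_3 = 2.1·e^(−2.1·5.51) = 2.1·e^(−11.5710) = 1.98152e-05
  p_4 = 2.6·e^(−2.6·5.51) = 2.6·e^(−14.3260) = 1.56052e-06
Unnormalised posteriors:
  P(Z=1)·p_1 = 0.20 × 0.0574424 = 0.0114885
  P(Z=2)·p_2 = 0.11 × 0.00256527 = 0.00028218
  P(Z=3)·p_3 = 0.16 × 1.98152e-05 = 3.17043e-06
  P(Z=4)·p_4 = 0.53 × 1.56052e-06 = 8.27078e-07
Denominator: 0.0114885 + 0.00028218 + 3.17043e-06 + 8.27078e-07 = 0.0117747
P(Subpopulation 2 | the observation) ≈ 0.024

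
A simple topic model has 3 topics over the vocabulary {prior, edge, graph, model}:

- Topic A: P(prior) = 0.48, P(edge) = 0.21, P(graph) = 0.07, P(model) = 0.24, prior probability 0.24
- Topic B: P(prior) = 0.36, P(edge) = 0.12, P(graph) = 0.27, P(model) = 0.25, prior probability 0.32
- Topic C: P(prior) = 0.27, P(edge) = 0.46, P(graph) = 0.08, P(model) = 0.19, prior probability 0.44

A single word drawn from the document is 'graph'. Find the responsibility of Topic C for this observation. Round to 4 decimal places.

0.2543

The responsibility of component k is P(Z=k) f_k(x) divided by Σ_j P(Z=j) f_j(x).
Component likelihoods at x = 'graph':
  p_A = 0.07
  p_B = 0.27
  p_C = 0.08
Unnormalised posteriors:
  P(Z=A)·p_A = 0.24 × 0.07 = 0.0168
  P(Z=B)·p_B = 0.32 × 0.27 = 0.0864
  P(Z=C)·p_C = 0.44 × 0.08 = 0.0352
Sum: 0.0168 + 0.0864 + 0.0352 = 0.1384
Responsibility of Topic C: 0.0352 / 0.1384 ≈ 0.2543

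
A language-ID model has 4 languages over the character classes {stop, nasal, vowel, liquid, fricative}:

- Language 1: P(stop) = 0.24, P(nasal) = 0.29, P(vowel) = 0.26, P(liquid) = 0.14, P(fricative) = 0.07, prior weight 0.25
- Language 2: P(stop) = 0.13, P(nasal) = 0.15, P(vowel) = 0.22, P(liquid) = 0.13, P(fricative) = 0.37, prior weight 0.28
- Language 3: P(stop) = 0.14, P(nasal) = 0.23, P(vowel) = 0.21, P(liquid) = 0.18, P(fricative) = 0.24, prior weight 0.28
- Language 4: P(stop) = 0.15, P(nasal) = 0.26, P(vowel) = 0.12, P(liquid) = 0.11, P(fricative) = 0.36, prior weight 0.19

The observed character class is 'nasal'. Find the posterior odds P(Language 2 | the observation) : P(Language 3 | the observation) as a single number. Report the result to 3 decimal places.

The posterior odds equal the prior odds times the likelihood ratio: (π_i/π_j)·(f_i(x)/f_j(x)).
Categorical probabilities:
  f_1 = P(nasal | comp) = 0.29
  f_2 = P(nasal | comp) = 0.15
  f_3 = P(nasal | comp) = 0.23
  f_4 = P(nasal | comp) = 0.26
Odds = (0.28/0.28) × (0.15/0.23) = 1 × 0.652174 ≈ 0.652

0.652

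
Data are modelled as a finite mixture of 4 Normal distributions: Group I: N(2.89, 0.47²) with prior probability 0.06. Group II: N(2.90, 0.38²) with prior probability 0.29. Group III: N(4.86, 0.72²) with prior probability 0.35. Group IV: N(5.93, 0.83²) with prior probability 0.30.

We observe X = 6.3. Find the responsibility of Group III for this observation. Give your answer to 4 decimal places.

0.1674

By Bayes' theorem, P(k | x) = P(Z=k) f_k(x) / Σ_j P(Z=j) f_j(x).
Component likelihoods at x = 6.3:
  L_I = 3.14961e-12
  L_II = 4.33827e-18
  L_III = 0.0749875
  L_IV = 0.435191
Weight by the priors:
  P(Z=I)·L_I = 0.06 × 3.14961e-12 = 1.88976e-13
  P(Z=II)·L_II = 0.29 × 4.33827e-18 = 1.2581e-18
  P(Z=III)·L_III = 0.35 × 0.0749875 = 0.0262456
  P(Z=IV)·L_IV = 0.30 × 0.435191 = 0.130557
Marginal: 1.88976e-13 + 1.2581e-18 + 0.0262456 + 0.130557 = 0.156803
So the posterior for Group III is 0.0262456 / 0.156803 ≈ 0.1674.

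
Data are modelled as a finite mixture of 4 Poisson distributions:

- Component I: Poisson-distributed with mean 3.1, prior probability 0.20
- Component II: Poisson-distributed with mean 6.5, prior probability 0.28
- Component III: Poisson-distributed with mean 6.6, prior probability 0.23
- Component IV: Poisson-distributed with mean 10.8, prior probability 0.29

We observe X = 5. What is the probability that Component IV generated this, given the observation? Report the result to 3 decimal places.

0.071

By Bayes' theorem, P(k | x) = π_k f_k(x) / Σ_j π_j f_j(x).
Evaluate each component's likelihood at the observed value:
  f_I = e^(−3.1)·3.1^5/5! = 0.107477
  f_II = e^(−6.5)·6.5^5/5! = 0.145369
  f_III = e^(−6.6)·6.6^5/5! = 0.141969
  f_IV = e^(−10.8)·10.8^5/5! = 0.024978
Unnormalised posteriors:
  π_I·f_I = 0.20 × 0.107477 = 0.0214953
  π_II·f_II = 0.28 × 0.145369 = 0.0407033
  π_III·f_III = 0.23 × 0.141969 = 0.032653
  π_IV·f_IV = 0.29 × 0.024978 = 0.00724361
Evidence: 0.0214953 + 0.0407033 + 0.032653 + 0.00724361 = 0.102095
P(Component IV | data) = 0.00724361 / 0.102095 ≈ 0.071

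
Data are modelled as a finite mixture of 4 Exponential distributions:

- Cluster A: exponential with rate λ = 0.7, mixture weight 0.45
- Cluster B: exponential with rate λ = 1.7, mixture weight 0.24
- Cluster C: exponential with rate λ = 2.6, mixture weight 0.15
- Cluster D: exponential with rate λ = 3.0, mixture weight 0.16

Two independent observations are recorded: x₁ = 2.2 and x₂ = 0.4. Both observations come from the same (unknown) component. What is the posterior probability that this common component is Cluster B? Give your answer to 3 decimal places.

0.182

The responsibility of component k is π_k f_k(x) divided by Σ_j π_j f_j(x).
Since both observations come from the same component, the likelihood for component k is f_k(x₁)·f_k(x₂).
  f_A = [0.150067] × [0.529049] = 0.0793926
  f_B = [0.040382] × [0.861249] = 0.0347789
  f_C = [0.00852725] × [0.918982] = 0.00783639
  f_D = [0.0040811] × [0.903583] = 0.00368761
Unnormalised posteriors:
  π_A·f_A = 0.45 × 0.0793926 = 0.0357267
  π_B·f_B = 0.24 × 0.0347789 = 0.00834694
  π_C·f_C = 0.15 × 0.00783639 = 0.00117546
  π_D·f_D = 0.16 × 0.00368761 = 0.000590018
Evidence: 0.0357267 + 0.00834694 + 0.00117546 + 0.000590018 = 0.0458391
P(Cluster B | x₁,x₂) ≈ 0.182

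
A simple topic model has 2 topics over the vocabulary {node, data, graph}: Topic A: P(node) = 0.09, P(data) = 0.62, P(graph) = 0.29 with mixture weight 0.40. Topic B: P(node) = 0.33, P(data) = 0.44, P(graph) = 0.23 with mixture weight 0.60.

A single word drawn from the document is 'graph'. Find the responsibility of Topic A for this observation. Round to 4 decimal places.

0.4567

P(component k | x) = P(Z=k)·f_k(x) / marginal(x), where marginal(x) = Σ_j P(Z=j)·f_j(x).
Categorical probabilities:
  p_A = 0.29
  p_B = 0.23
Weight by the priors:
  P(Z=A)·p_A = 0.40 × 0.29 = 0.116
  P(Z=B)·p_B = 0.60 × 0.23 = 0.138
Denominator: 0.116 + 0.138 = 0.254
P(Topic A | 'graph') ≈ 0.4567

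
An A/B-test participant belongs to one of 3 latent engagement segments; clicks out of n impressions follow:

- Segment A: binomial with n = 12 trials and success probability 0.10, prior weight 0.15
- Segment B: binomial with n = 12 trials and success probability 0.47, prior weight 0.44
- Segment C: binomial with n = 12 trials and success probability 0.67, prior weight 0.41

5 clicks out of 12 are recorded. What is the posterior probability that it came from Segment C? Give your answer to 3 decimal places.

0.165

The responsibility of component k is π_k f_k(x) divided by Σ_j π_j f_j(x).
Binomial probabilities:
  f_A = C(12,5)·0.10^5·0.90^7 = 792·1e-05·0.478297 = 0.00378811
  f_B = C(12,5)·0.47^5·0.53^7 = 792·0.0229345·0.0117471 = 0.213376
  f_C = C(12,5)·0.67^5·0.33^7 = 792·0.135013·0.000426184 = 0.0455719
Prior × likelihood for each component:
  π_A·f_A = 0.15 × 0.00378811 = 0.000568217
  π_B·f_B = 0.44 × 0.213376 = 0.0938854
  π_C·f_C = 0.41 × 0.0455719 = 0.0186845
Denominator: 0.000568217 + 0.0938854 + 0.0186845 = 0.113138
P(Segment C | the observation) ≈ 0.165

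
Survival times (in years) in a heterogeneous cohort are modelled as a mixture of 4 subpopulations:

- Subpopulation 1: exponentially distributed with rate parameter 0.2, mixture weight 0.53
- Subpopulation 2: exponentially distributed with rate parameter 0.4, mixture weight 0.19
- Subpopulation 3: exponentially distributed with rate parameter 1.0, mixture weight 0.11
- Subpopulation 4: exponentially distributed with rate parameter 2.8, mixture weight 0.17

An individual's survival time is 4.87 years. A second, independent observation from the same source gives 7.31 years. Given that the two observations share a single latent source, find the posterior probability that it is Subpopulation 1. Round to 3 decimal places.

Apply Bayes' rule: the posterior for each component is proportional to its prior times its likelihood at x.
Since both observations come from the same component, the likelihood for component k is f_k(x₁)·f_k(x₂).
  f_1 = [0.0755139] × [0.0463545] = 0.00350041
  f_2 = [0.0570236] × [0.0214874] = 0.00122529
  f_3 = [0.00767337] × [0.000668817] = 5.13208e-06
  f_4 = [3.35057e-06] × [3.61425e-09] = 1.21098e-14
Multiply by the mixture weights:
  P(Z=1)·f_1 = 0.53 × 0.00350041 = 0.00185522
  P(Z=2)·f_2 = 0.19 × 0.00122529 = 0.000232804
  P(Z=3)·f_3 = 0.11 × 5.13208e-06 = 5.64529e-07
  P(Z=4)·f_4 = 0.17 × 1.21098e-14 = 2.05867e-15
Normaliser: 0.00185522 + 0.000232804 + 5.64529e-07 + 2.05867e-15 = 0.00208858
P(Subpopulation 1 | x) ≈ 0.888

0.888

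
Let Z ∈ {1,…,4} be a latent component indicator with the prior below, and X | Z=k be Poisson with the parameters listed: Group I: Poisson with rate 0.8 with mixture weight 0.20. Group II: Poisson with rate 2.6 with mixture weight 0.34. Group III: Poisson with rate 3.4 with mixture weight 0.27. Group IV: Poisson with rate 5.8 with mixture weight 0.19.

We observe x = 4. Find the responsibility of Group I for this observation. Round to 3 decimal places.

By Bayes' theorem, P(k | x) = P(Z=k) f_k(x) / Σ_j P(Z=j) f_j(x).
Evaluate each component's likelihood at the observed value:
  L_I = 0.00766855
  L_II = 0.141422
  L_III = 0.185825
  L_IV = 0.142755
Multiply by the mixture weights:
  P(Z=I)·L_I = 0.20 × 0.00766855 = 0.00153371
  P(Z=II)·L_II = 0.34 × 0.141422 = 0.0480834
  P(Z=III)·L_III = 0.27 × 0.185825 = 0.0501726
  P(Z=IV)·L_IV = 0.19 × 0.142755 = 0.0271235
Normaliser: 0.00153371 + 0.0480834 + 0.0501726 + 0.0271235 = 0.126913
Responsibility of Group I: 0.00153371 / 0.126913 ≈ 0.012

0.012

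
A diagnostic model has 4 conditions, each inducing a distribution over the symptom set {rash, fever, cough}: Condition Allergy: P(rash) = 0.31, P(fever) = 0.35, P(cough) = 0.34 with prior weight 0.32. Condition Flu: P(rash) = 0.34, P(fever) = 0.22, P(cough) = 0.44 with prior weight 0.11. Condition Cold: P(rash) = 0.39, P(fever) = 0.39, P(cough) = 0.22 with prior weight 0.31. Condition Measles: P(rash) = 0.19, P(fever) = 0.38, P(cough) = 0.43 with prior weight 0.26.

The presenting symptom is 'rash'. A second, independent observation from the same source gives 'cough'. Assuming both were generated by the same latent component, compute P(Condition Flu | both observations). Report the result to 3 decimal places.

Posterior ∝ prior × likelihood, so P(k | x) ∝ π_k f_k(x); normalise over all components.
Since both observations come from the same component, the likelihood for component k is f_k(x₁)·f_k(x₂).
  L_Allergy = [P(rash | comp) = 0.31] × [0.34] = 0.1054
  L_Flu = [P(rash | comp) = 0.34] × [0.44] = 0.1496
  L_Cold = [P(rash | comp) = 0.39] × [0.22] = 0.0858
  L_Measles = [P(rash | comp) = 0.19] × [0.43] = 0.0817
Unnormalised posteriors:
  π_Allergy·L_Allergy = 0.32 × 0.1054 = 0.033728
  π_Flu·L_Flu = 0.11 × 0.1496 = 0.016456
  π_Cold·L_Cold = 0.31 × 0.0858 = 0.026598
  π_Measles·L_Measles = 0.26 × 0.0817 = 0.021242
Marginal: 0.033728 + 0.016456 + 0.026598 + 0.021242 = 0.098024
P(Condition Flu | x₁, x₂) ≈ 0.168

0.168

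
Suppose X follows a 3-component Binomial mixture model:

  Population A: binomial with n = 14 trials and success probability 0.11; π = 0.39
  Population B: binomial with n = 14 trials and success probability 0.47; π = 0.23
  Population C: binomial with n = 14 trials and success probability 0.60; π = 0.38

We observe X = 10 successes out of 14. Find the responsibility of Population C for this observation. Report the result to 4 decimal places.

P(component k | x) = π_k·f_k(x) / marginal(x), where marginal(x) = Σ_j π_j·f_j(x).
Component likelihoods at x = 10 successes out of 14:
  f_A = C(14,10)·0.11^10·0.89^4 = 1001·2.59374e-10·0.627422 = 1.629e-07
  f_B = C(14,10)·0.47^10·0.53^4 = 1001·0.000525991·0.0789048 = 0.0415447
  f_C = C(14,10)·0.60^10·0.40^4 = 1001·0.00604662·0.0256 = 0.154948
Multiply by the mixture weights:
  π_A·f_A = 0.39 × 1.629e-07 = 6.3531e-08
  π_B·f_B = 0.23 × 0.0415447 = 0.00955529
  π_C·f_C = 0.38 × 0.154948 = 0.0588803
Normaliser: 6.3531e-08 + 0.00955529 + 0.0588803 = 0.0684357
P(Population C | 10 successes out of 14) = 0.0588803 / 0.0684357 ≈ 0.8604

0.8604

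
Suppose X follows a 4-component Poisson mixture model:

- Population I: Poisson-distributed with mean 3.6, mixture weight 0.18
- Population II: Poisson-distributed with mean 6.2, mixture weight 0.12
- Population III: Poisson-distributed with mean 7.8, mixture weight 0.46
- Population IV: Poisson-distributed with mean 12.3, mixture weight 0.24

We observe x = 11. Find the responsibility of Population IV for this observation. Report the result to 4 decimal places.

The responsibility of component k is π_k f_k(x) divided by Σ_j π_j f_j(x).
Component likelihoods at x = 11:
  L_I = e^(−3.6)·3.6^11/11! = 0.000900973
  L_II = e^(−6.2)·6.2^11/11! = 0.0264562
  L_III = e^(−7.8)·7.8^11/11! = 0.0667403
  L_IV = e^(−12.3)·12.3^11/11! = 0.111168
Weight by the priors:
  π_I·L_I = 0.18 × 0.000900973 = 0.000162175
  π_II·L_II = 0.12 × 0.0264562 = 0.00317474
  π_III·L_III = 0.46 × 0.0667403 = 0.0307005
  π_IV·L_IV = 0.24 × 0.111168 = 0.0266802
Normaliser: 0.000162175 + 0.00317474 + 0.0307005 + 0.0266802 = 0.0607177
P(Population IV | the observation) ≈ 0.4394

0.4394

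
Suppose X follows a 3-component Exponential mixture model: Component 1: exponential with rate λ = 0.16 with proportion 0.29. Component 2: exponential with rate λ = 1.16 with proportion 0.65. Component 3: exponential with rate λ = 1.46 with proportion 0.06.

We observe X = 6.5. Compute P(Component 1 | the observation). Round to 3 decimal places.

Apply Bayes' rule: the posterior for each component is proportional to its prior times its likelihood at x.
Exponential densities:
  L_1 = 0.0565527
  L_2 = 0.000616421
  L_3 = 0.000110382
Unnormalised posteriors:
  π_1·L_1 = 0.29 × 0.0565527 = 0.0164003
  π_2·L_2 = 0.65 × 0.000616421 = 0.000400674
  π_3·L_3 = 0.06 × 0.000110382 = 6.62292e-06
Denominator: 0.0164003 + 0.000400674 + 6.62292e-06 = 0.0168076
Responsibility of Component 1: 0.0164003 / 0.0168076 ≈ 0.976

0.976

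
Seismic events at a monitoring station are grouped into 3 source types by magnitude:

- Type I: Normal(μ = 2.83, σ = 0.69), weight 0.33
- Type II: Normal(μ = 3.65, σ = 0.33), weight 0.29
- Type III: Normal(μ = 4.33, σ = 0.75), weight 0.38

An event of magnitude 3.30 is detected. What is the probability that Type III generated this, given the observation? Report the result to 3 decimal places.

0.183

By Bayes' theorem, P(k | x) = w_k f_k(x) / Σ_j w_j f_j(x).
Evaluate each component's likelihood at the observed value:
  f_I = 0.458468
  f_II = 0.688859
  f_III = 0.207157
Weight by the priors:
  w_I·f_I = 0.33 × 0.458468 = 0.151295
  w_II·f_II = 0.29 × 0.688859 = 0.199769
  w_III·f_III = 0.38 × 0.207157 = 0.0787196
Evidence: 0.151295 + 0.199769 + 0.0787196 = 0.429783
P(Type III | 3.30) = 0.0787196 / 0.429783 ≈ 0.183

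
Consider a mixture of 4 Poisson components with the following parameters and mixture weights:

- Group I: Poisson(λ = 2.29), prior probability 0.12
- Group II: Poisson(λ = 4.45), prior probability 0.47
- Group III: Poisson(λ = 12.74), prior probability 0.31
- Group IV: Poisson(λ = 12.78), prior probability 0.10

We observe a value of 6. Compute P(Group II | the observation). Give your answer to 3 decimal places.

0.861

The responsibility of component k is P(Z=k) f_k(x) divided by Σ_j P(Z=j) f_j(x).
Component likelihoods at x = 6:
  p_I = 0.0202836
  p_II = 0.125955
  p_III = 0.0174089
  p_IV = 0.0170439
Weight by the priors:
  P(Z=I)·p_I = 0.12 × 0.0202836 = 0.00243404
  P(Z=II)·p_II = 0.47 × 0.125955 = 0.0591991
  P(Z=III)·p_III = 0.31 × 0.0174089 = 0.00539677
  P(Z=IV)·p_IV = 0.10 × 0.0170439 = 0.00170439
Normaliser: 0.00243404 + 0.0591991 + 0.00539677 + 0.00170439 = 0.0687343
So the posterior for Group II is 0.0591991 / 0.0687343 ≈ 0.861.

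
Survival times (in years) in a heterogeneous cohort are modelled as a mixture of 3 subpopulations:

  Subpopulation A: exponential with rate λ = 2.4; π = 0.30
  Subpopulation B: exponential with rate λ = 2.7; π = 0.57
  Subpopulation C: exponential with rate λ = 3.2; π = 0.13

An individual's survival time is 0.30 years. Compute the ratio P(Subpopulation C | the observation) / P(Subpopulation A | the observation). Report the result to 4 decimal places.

0.4545

The posterior odds equal the prior odds times the likelihood ratio: (w_i/w_j)·(f_i(x)/f_j(x)).
Exponential densities:
  f_A = 1.16821
  f_B = 1.20112
  f_C = 1.22526
0.159283 / 0.350462 ≈ 0.4545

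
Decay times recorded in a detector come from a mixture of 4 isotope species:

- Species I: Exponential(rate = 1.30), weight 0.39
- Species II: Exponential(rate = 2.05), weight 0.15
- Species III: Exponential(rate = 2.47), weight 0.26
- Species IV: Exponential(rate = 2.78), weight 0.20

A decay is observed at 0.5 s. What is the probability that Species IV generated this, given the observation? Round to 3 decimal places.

Posterior ∝ prior × likelihood, so P(k | x) ∝ P(Z=k) f_k(x); normalise over all components.
Exponential densities:
  L_I = 0.67866
  L_II = 0.735533
  L_III = 0.718362
  L_IV = 0.692429
Weight by the priors:
  P(Z=I)·L_I = 0.39 × 0.67866 = 0.264677
  P(Z=II)·L_II = 0.15 × 0.735533 = 0.11033
  P(Z=III)·L_III = 0.26 × 0.718362 = 0.186774
  P(Z=IV)·L_IV = 0.20 × 0.692429 = 0.138486
Evidence: 0.264677 + 0.11033 + 0.186774 + 0.138486 = 0.700267
P(Species IV | 0.5 s) ≈ 0.198

0.198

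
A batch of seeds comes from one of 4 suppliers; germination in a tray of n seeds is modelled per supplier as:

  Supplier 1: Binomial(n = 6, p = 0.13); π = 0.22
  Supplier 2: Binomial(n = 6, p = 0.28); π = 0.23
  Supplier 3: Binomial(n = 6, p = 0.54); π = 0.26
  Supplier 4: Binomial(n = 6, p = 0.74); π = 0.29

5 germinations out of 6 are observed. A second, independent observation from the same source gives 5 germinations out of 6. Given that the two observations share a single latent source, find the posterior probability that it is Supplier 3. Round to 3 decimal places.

0.107

Posterior ∝ prior × likelihood, so P(k | x) ∝ π_k f_k(x); normalise over all components.
Since both observations come from the same component, the likelihood for component k is f_k(x₁)·f_k(x₂).
  L_1 = [C(6,5)·0.13^5·0.87^1 = 6·3.71293e-05·0.87 = 0.000193815] × [0.000193815] = 3.75642e-08
  L_2 = [C(6,5)·0.28^5·0.72^1 = 6·0.00172104·0.72 = 0.00743488] × [0.00743488] = 5.52774e-05
  L_3 = [C(6,5)·0.54^5·0.46^1 = 6·0.0459165·0.46 = 0.12673] × [0.12673] = 0.0160604
  L_4 = [C(6,5)·0.74^5·0.26^1 = 6·0.221901·0.26 = 0.346165] × [0.346165] = 0.11983
Multiply by the mixture weights:
  π_1·L_1 = 0.22 × 3.75642e-08 = 8.26413e-09
  π_2·L_2 = 0.23 × 5.52774e-05 = 1.27138e-05
  π_3·L_3 = 0.26 × 0.0160604 = 0.0041757
  π_4·L_4 = 0.29 × 0.11983 = 0.0347508
Denominator: 8.26413e-09 + 1.27138e-05 + 0.0041757 + 0.0347508 = 0.0389392
Responsibility of Supplier 3: 0.0041757 / 0.0389392 ≈ 0.107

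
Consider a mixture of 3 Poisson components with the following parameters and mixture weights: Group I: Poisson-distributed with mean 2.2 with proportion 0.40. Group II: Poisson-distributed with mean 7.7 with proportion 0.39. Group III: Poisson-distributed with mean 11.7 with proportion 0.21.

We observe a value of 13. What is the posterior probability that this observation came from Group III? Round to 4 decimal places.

Posterior ∝ prior × likelihood, so P(k | x) ∝ π_k f_k(x); normalise over all components.
Evaluate each component's likelihood at the observed value:
  f_I = 5.0323e-07
  f_II = 0.0243238
  f_III = 0.102539
Unnormalised posteriors:
  π_I·f_I = 0.40 × 5.0323e-07 = 2.01292e-07
  π_II·f_II = 0.39 × 0.0243238 = 0.00948629
  π_III·f_III = 0.21 × 0.102539 = 0.0215333
Denominator: 2.01292e-07 + 0.00948629 + 0.0215333 = 0.0310197
P(Group III | the observation) = 0.0215333 / 0.0310197 ≈ 0.6942

0.6942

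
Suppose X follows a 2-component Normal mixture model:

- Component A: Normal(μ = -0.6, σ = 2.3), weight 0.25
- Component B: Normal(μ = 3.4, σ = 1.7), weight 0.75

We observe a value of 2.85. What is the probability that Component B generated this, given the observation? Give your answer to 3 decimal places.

Apply Bayes' rule: the posterior for each component is proportional to its prior times its likelihood at x.
Evaluate each component's likelihood at the observed value:
  L_A = (1/(2.3·√(2π)))·exp(−(2.85−-0.6)²/(2·2.3²)) = 0.173453·exp(-1.12500) = 0.056312
  L_B = (1/(1.7·√(2π)))·exp(−(2.85−3.4)²/(2·1.7²)) = 0.234672·exp(-0.05234) = 0.222706
Multiply by the mixture weights:
  π_A·L_A = 0.25 × 0.056312 = 0.014078
  π_B·L_B = 0.75 × 0.222706 = 0.16703
Normaliser: 0.014078 + 0.16703 = 0.181108
Responsibility of Component B: 0.16703 / 0.181108 ≈ 0.922

0.922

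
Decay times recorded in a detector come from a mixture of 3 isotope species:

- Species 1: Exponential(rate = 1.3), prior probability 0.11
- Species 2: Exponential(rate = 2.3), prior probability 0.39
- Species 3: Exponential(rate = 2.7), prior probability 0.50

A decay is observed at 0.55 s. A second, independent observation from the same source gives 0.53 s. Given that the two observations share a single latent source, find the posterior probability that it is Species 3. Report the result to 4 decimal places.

0.4755

By Bayes' theorem, P(k | x) = π_k f_k(x) / Σ_j π_j f_j(x).
Since both observations come from the same component, the likelihood for component k is f_k(x₁)·f_k(x₂).
  L_1 = [0.63595] × [0.652701] = 0.415085
  L_2 = [0.64915] × [0.679709] = 0.441233
  L_3 = [0.611556] × [0.645488] = 0.394752
Unnormalised posteriors:
  π_1·L_1 = 0.11 × 0.415085 = 0.0456594
  π_2·L_2 = 0.39 × 0.441233 = 0.172081
  π_3·L_3 = 0.50 × 0.394752 = 0.197376
Denominator: 0.0456594 + 0.172081 + 0.197376 = 0.415117
So the posterior for Species 3 is 0.197376 / 0.415117 ≈ 0.4755.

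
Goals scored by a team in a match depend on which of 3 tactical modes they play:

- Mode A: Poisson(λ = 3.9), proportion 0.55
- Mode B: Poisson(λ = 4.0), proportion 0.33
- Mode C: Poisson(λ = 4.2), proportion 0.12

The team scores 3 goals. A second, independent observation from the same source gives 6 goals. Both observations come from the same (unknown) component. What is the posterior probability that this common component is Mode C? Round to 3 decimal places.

Posterior ∝ prior × likelihood, so P(k | x) ∝ P(Z=k) f_k(x); normalise over all components.
Since both observations come from the same component, the likelihood for component k is f_k(x₁)·f_k(x₂).
  L_A = [e^(−3.9)·3.9^3/3! = 0.200122] × [0.0989251] = 0.0197971
  L_B = [e^(−4.0)·4.0^3/3! = 0.195367] × [0.104196] = 0.0203564
  L_C = [e^(−4.2)·4.2^3/3! = 0.185165] × [0.114321] = 0.0211683
Multiply by the mixture weights:
  P(Z=A)·L_A = 0.55 × 0.0197971 = 0.0108884
  P(Z=B)·L_B = 0.33 × 0.0203564 = 0.0067176
  P(Z=C)·L_C = 0.12 × 0.0211683 = 0.0025402
Normaliser: 0.0108884 + 0.0067176 + 0.0025402 = 0.0201462
P(Mode C | data) ≈ 0.126

0.126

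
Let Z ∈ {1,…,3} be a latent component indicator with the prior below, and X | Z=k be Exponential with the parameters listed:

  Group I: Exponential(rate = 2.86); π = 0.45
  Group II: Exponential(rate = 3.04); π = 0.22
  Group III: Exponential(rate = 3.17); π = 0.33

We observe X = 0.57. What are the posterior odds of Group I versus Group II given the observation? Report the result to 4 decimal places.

2.1323

Only the two components matter; the odds are (π_i f_i(x)) / (π_j f_j(x)).
Exponential densities:
  f_I = 0.560247
  f_II = 0.537438
  f_III = 0.520394
Odds = (0.45/0.22) × (0.560247/0.537438) = 2.04545 × 1.04244 ≈ 2.1323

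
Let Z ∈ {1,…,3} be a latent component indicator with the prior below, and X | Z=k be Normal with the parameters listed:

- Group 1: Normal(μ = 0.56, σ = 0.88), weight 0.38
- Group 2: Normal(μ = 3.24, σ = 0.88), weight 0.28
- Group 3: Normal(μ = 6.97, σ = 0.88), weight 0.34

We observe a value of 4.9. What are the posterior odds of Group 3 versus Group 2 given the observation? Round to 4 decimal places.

The posterior odds equal the prior odds times the likelihood ratio: (P(Z=i)/P(Z=j))·(f_i(x)/f_j(x)).
Evaluate each component's likelihood at the observed value:
  L_1 = (1/(0.88·√(2π)))·exp(−(4.9−0.56)²/(2·0.88²)) = 0.453344·exp(-12.16142) = 2.37024e-06
  L_2 = (1/(0.88·√(2π)))·exp(−(4.9−3.24)²/(2·0.88²)) = 0.453344·exp(-1.77918) = 0.0765134
  L_3 = (1/(0.88·√(2π)))·exp(−(4.9−6.97)²/(2·0.88²)) = 0.453344·exp(-2.76659) = 0.0285043
Odds = (0.34/0.28) × (0.0285043/0.0765134) = 1.21429 × 0.37254 ≈ 0.4524

0.4524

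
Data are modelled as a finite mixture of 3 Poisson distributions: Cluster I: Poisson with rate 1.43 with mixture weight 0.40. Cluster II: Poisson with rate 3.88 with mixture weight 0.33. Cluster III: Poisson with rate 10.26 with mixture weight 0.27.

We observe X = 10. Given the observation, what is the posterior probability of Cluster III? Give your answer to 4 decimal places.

0.9586

By Bayes' theorem, P(k | x) = π_k f_k(x) / Σ_j π_j f_j(x).
Poisson probabilities:
  L_I = 2.35807e-06
  L_II = 0.00440039
  L_III = 0.124695
Weight by the priors:
  π_I·L_I = 0.40 × 2.35807e-06 = 9.43227e-07
  π_II·L_II = 0.33 × 0.00440039 = 0.00145213
  π_III·L_III = 0.27 × 0.124695 = 0.0336677
Normaliser: 9.43227e-07 + 0.00145213 + 0.0336677 = 0.0351207
So the posterior for Cluster III is 0.0336677 / 0.0351207 ≈ 0.9586.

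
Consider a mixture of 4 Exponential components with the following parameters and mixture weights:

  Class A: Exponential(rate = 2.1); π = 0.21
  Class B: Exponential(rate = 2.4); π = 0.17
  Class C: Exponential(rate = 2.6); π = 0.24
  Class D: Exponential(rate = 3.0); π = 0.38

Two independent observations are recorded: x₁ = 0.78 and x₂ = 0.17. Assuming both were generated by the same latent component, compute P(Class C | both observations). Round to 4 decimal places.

0.2445

Posterior ∝ prior × likelihood, so P(k | x) ∝ w_k f_k(x); normalise over all components.
Since both observations come from the same component, the likelihood for component k is f_k(x₁)·f_k(x₂).
  p_A = [2.1·e^(−2.1·0.78) = 2.1·e^(−1.6380) = 0.408174] × [1.46952] = 0.59982
  p_B = [2.4·e^(−2.4·0.78) = 2.4·e^(−1.8720) = 0.369158] × [1.59595] = 0.589157
  p_C = [2.6·e^(−2.6·0.78) = 2.6·e^(−2.0280) = 0.342156] × [1.67115] = 0.571794
  p_D = [3.0·e^(−3.0·0.78) = 3.0·e^(−2.3400) = 0.288983] × [1.80149] = 0.520599
Prior × likelihood for each component:
  w_A·p_A = 0.21 × 0.59982 = 0.125962
  w_B·p_B = 0.17 × 0.589157 = 0.100157
  w_C·p_C = 0.24 × 0.571794 = 0.13723
  w_D·p_D = 0.38 × 0.520599 = 0.197828
Evidence: 0.125962 + 0.100157 + 0.13723 + 0.197828 = 0.561177
Responsibility of Class C: 0.13723 / 0.561177 ≈ 0.2445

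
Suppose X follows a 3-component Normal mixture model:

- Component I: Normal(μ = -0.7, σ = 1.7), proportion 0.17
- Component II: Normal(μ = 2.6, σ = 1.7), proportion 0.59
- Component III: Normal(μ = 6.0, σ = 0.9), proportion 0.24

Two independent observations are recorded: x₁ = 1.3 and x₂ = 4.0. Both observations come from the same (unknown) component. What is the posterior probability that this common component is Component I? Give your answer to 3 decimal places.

Apply Bayes' rule: the posterior for each component is proportional to its prior times its likelihood at x.
Since both observations come from the same component, the likelihood for component k is f_k(x₁)·f_k(x₂).
  f_I = [(1/(1.7·√(2π)))·exp(−(1.3−-0.7)²/(2·1.7²)) = 0.234672·exp(-0.69204) = 0.117466] × [0.00513659] = 0.000603373
  f_II = [(1/(1.7·√(2π)))·exp(−(1.3−2.6)²/(2·1.7²)) = 0.234672·exp(-0.29239) = 0.175178] × [0.167183] = 0.0292867
  f_III = [(1/(0.9·√(2π)))·exp(−(1.3−6.0)²/(2·0.9²)) = 0.443269·exp(-13.63580) = 5.30535e-07] × [0.0375263] = 1.9909e-08
Weight by the priors:
  P(Z=I)·f_I = 0.17 × 0.000603373 = 0.000102573
  P(Z=II)·f_II = 0.59 × 0.0292867 = 0.0172792
  P(Z=III)·f_III = 0.24 × 1.9909e-08 = 4.77816e-09
Marginal: 0.000102573 + 0.0172792 + 4.77816e-09 = 0.0173817
Responsibility of Component I: 0.000102573 / 0.0173817 ≈ 0.006

0.006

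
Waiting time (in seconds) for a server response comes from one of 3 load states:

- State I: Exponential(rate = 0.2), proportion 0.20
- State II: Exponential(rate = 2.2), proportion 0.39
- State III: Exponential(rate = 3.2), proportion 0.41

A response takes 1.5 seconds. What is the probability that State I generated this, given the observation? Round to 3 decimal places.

Posterior ∝ prior × likelihood, so P(k | x) ∝ π_k f_k(x); normalise over all components.
Exponential densities:
  p_I = 0.2·e^(−0.2·1.5) = 0.2·e^(−0.3000) = 0.148164
  p_II = 2.2·e^(−2.2·1.5) = 2.2·e^(−3.3000) = 0.081143
  p_III = 3.2·e^(−3.2·1.5) = 3.2·e^(−4.8000) = 0.0263352
Multiply by the mixture weights:
  π_I·p_I = 0.20 × 0.148164 = 0.0296327
  π_II·p_II = 0.39 × 0.081143 = 0.0316458
  π_III·p_III = 0.41 × 0.0263352 = 0.0107974
Evidence: 0.0296327 + 0.0316458 + 0.0107974 = 0.0720759
So the posterior for State I is 0.0296327 / 0.0720759 ≈ 0.411.

0.411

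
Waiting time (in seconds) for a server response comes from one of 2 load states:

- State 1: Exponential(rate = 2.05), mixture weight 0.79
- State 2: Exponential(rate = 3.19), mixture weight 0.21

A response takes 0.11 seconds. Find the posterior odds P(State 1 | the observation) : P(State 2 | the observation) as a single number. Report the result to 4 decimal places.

Since P(k|x) ∝ w_k f_k(x), the posterior odds are w_i f_i(x) / (w_j f_j(x)).
Evaluate each component's likelihood at the observed value:
  f_1 = 2.05·e^(−2.05·0.11) = 2.05·e^(−0.2255) = 1.63614
  f_2 = 3.19·e^(−3.19·0.11) = 3.19·e^(−0.3509) = 2.24593
1.29255 / 0.471646 ≈ 2.7405

2.7405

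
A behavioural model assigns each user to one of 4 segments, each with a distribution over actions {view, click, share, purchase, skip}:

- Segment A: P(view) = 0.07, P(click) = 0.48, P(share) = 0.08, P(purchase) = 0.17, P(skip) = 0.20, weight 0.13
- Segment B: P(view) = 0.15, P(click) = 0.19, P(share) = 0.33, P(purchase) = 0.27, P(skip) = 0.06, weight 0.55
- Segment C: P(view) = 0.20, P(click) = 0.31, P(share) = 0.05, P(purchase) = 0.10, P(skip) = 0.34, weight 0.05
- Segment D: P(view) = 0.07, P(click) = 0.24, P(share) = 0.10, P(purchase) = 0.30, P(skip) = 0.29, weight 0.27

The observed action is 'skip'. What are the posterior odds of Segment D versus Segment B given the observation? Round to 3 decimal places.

Since P(k|x) ∝ π_k f_k(x), the posterior odds are π_i f_i(x) / (π_j f_j(x)).
Evaluate each component's likelihood at the observed value:
  p_A = P(skip | comp) = 0.20
  p_B = P(skip | comp) = 0.06
  p_C = P(skip | comp) = 0.34
  p_D = P(skip | comp) = 0.29
0.0783 / 0.033 ≈ 2.373

2.373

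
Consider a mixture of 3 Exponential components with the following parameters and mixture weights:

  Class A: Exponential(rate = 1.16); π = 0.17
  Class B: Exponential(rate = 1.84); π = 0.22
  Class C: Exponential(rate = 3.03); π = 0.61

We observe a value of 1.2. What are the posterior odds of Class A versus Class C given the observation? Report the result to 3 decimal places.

Posterior odds = (P(Z=i) f_i(x)) / (P(Z=j) f_j(x)); the normalising sum cancels.
Exponential densities:
  f_A = 1.16·e^(−1.16·1.2) = 1.16·e^(−1.3920) = 0.28835
  f_B = 1.84·e^(−1.84·1.2) = 1.84·e^(−2.2080) = 0.202253
  f_C = 3.03·e^(−3.03·1.2) = 3.03·e^(−3.6360) = 0.0798634
Odds = (0.17/0.61) × (0.28835/0.0798634) = 0.278689 × 3.61054 ≈ 1.006

1.006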